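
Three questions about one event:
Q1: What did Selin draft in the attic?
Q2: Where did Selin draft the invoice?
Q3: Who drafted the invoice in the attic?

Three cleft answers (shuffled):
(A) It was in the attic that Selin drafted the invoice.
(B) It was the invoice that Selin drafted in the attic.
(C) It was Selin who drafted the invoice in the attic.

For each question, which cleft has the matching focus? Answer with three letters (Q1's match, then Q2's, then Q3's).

BAC

Q1 asks about the direct object; cleft (B) focuses "the invoice", which is the direct object — so Q1 → B.
Q2 asks about the location; cleft (A) focuses "in the attic", which is the location — so Q2 → A.
Q3 asks about the subject (agent); cleft (C) focuses "Selin", which is the subject (agent) — so Q3 → C.
Mapping: Q1→B, Q2→A, Q3→C.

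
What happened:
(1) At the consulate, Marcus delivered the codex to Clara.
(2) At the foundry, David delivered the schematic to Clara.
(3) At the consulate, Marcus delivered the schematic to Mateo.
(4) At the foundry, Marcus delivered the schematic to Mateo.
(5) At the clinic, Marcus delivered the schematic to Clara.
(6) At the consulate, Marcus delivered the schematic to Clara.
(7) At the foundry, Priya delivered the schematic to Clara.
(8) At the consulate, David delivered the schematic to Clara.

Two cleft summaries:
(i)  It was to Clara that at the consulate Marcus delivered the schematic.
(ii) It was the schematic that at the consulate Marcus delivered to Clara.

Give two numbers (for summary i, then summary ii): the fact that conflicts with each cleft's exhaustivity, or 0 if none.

(i): focus "Clara". Looking for Marcus as agent and the schematic as thing and at the consulate as setting with some other recipient — fact (3) has Mateo there. Refuted.
(ii): focus "the schematic". Looking for Marcus as agent and Clara as recipient and at the consulate as setting with some other thing — fact (1) has the codex there. Refuted.

3, 1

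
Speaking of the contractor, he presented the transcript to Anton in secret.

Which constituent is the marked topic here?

the contractor

The construction explicitly marks "the contractor" as what the sentence is about — the topic.
The remainder of the clause is the comment (what is said about the topic).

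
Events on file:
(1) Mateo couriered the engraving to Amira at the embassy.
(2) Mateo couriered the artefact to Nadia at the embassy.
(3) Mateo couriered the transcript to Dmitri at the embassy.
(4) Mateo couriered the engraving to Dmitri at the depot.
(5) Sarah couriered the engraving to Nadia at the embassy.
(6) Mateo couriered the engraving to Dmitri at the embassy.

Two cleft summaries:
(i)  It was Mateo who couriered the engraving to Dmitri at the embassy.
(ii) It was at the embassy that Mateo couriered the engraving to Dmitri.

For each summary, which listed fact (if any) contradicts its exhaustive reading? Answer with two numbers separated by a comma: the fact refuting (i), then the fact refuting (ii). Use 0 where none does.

0, 4

Summary (i) focuses "Mateo" (the agent); background thing = the engraving, recipient = Dmitri, setting = at the embassy. No fact matches that background with a different agent, so 0.
Summary (ii) focuses "at the embassy" (the setting); background agent = Mateo, thing = the engraving, recipient = Dmitri. Fact (4) matches that background with setting = at the depot — refutes (ii).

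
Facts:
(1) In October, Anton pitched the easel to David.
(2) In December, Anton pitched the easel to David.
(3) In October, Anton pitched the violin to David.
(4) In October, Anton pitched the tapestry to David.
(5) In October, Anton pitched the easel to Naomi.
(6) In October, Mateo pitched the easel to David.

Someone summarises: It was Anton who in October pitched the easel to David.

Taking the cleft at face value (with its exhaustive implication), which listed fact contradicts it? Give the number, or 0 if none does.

The cleft puts "Anton" in focus and presupposes the open proposition with same thing, recipient, setting (the easel / David / in October).
Exhaustivity: Anton is the only agent satisfying that background.
But fact (6) also has same thing, recipient, setting (the easel / David / in October), with agent = Mateo — so the exhaustive reading fails.

6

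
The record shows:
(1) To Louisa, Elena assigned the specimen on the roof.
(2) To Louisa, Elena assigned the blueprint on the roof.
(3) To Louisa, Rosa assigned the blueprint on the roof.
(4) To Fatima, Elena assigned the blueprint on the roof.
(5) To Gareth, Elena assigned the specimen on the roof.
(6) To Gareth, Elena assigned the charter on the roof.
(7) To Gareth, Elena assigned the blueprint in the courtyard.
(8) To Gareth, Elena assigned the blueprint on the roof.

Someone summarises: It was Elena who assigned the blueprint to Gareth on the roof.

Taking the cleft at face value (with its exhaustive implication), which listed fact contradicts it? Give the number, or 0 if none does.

0

The cleft puts "Elena" in focus and presupposes the open proposition with same thing, recipient, setting (the blueprint / Gareth / on the roof).
Exhaustivity: Elena is the only agent satisfying that background.
No listed fact matches the background with a different agent. Exhaustivity holds.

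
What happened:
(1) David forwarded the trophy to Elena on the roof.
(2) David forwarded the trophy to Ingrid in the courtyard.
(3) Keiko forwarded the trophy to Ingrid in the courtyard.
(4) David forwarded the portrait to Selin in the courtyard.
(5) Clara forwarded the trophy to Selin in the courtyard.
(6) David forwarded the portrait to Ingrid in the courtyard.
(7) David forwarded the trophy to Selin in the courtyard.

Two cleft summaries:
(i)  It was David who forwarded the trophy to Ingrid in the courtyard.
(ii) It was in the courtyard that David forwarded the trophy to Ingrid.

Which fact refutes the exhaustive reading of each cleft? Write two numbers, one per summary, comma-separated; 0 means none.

3, 0

(i): focus "David". Looking for the trophy as thing and Ingrid as recipient and in the courtyard as setting with some other agent — fact (3) has Keiko there. Refuted.
(ii): focus "in the courtyard". No fact shares David as agent and the trophy as thing and Ingrid as recipient with a different setting. 0.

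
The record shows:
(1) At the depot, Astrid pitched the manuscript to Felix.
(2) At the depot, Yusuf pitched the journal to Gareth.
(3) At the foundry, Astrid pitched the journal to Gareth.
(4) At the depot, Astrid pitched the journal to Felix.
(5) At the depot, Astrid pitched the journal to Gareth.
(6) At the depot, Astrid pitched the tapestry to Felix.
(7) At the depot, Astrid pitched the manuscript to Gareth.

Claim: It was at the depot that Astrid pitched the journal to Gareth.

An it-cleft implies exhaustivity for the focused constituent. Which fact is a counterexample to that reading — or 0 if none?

3

Focus of the cleft: "at the depot" (the setting). Presupposed background: agent = Astrid, thing = the journal, recipient = Gareth.
Exhaustivity: at the depot is the only setting satisfying that background.
But fact (3) also has agent = Astrid, thing = the journal, recipient = Gareth, with setting = at the foundry — so the exhaustive reading fails.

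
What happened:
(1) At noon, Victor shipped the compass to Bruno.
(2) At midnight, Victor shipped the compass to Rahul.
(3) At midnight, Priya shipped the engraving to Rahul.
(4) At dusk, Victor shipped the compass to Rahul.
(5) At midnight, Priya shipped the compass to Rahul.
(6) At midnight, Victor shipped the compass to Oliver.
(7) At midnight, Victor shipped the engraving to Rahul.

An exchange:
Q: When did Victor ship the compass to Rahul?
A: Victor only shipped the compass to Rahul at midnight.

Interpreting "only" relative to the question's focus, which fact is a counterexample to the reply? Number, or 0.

4

The question "When did ...?" targets the setting, so in the reply the focus falls on "at midnight".
So "only" ranges over settings; the rest (Victor as agent and the compass as thing and Rahul as recipient) is presupposed.
Fact (4) keeps Victor as agent and the compass as thing and Rahul as recipient but has setting = at dusk; that refutes the reply.
(Fact (6) would refute a reading with focus on the recipient — but that is not what the question asks.)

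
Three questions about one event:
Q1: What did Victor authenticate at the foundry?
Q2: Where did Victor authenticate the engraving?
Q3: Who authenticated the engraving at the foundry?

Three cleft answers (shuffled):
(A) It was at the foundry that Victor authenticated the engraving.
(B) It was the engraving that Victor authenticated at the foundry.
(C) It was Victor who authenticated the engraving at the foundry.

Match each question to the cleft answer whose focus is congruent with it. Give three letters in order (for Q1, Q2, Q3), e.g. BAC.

BAC

Q1 asks about the direct object; cleft (B) focuses "the engraving", which is the direct object — so Q1 → B.
Q2 asks about the location; cleft (A) focuses "at the foundry", which is the location — so Q2 → A.
Q3 asks about the subject (agent); cleft (C) focuses "Victor", which is the subject (agent) — so Q3 → C.
Mapping: Q1→B, Q2→A, Q3→C.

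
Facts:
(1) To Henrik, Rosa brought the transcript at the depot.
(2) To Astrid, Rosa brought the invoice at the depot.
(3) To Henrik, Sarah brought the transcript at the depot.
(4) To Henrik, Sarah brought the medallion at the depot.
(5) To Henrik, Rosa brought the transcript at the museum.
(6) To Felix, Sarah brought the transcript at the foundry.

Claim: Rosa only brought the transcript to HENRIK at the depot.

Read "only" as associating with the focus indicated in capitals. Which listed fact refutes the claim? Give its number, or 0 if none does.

0

The capitals mark "Henrik" as focus. So "only" rules out other recipients, with the rest (agent = Rosa, thing = the transcript, setting = at the depot) as background.
Every other fact changes something in the background, not just the recipient. Nothing refutes the claim.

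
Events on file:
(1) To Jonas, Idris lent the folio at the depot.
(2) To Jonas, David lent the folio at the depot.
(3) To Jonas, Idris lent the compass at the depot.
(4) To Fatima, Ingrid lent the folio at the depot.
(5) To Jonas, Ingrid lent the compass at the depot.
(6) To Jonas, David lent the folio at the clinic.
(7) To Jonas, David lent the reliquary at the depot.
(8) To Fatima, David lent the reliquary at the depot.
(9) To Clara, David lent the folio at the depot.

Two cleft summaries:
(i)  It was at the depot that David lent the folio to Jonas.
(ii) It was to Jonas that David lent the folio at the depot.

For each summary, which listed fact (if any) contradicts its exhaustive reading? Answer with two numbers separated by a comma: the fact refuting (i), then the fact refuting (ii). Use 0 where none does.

6, 9

Summary (i) focuses "at the depot" (the setting); background agent = David, thing = the folio, recipient = Jonas. Fact (6) matches that background with setting = at the clinic — refutes (i).
Summary (ii) focuses "Jonas" (the recipient); background agent = David, thing = the folio, setting = at the depot. Fact (9) matches that background with recipient = Clara — refutes (ii).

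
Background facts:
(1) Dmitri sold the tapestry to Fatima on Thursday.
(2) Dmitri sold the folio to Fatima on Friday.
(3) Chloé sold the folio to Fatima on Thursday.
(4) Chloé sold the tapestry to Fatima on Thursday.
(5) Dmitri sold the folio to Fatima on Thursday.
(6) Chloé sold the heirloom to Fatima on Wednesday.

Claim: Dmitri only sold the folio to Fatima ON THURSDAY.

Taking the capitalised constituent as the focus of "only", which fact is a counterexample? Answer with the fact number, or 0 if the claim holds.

The capitals mark "on Thursday" as focus. So "only" rules out other settings, with the rest (Dmitri as agent and the folio as thing and Fatima as recipient) as background.
Fact (2) shares the background but differs in setting (on Friday) — a counterexample.

2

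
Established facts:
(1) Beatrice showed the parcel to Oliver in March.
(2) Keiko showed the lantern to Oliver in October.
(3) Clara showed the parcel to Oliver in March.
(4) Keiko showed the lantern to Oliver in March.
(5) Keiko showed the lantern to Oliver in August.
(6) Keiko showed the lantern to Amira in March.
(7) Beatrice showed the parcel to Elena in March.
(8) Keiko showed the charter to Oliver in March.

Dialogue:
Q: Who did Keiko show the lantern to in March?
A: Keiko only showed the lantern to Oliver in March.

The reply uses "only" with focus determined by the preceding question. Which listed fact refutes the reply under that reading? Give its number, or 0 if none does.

The question "Who did ... to ...?" targets the recipient, so in the reply the focus falls on "Oliver".
"Only" then excludes alternative recipients while the background — same agent, thing, setting (Keiko / the lantern / in March) — is held fixed.
Fact (6) shares the background with a different recipient (Amira) — counterexample.
(Fact (8) would refute a reading with focus on the thing — but that is not what the question asks.)

6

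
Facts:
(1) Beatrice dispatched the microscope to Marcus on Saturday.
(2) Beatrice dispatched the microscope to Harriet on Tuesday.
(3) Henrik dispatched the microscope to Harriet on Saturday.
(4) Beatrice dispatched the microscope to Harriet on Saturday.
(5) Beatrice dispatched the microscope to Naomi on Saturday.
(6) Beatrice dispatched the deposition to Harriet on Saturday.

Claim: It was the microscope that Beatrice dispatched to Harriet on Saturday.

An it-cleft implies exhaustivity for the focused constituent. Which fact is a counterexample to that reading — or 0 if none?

The cleft puts "the microscope" in focus and presupposes the open proposition with Beatrice as agent and Harriet as recipient and on Saturday as setting.
Exhaustivity: the microscope is the only thing satisfying that background.
Fact (6) shares the background but with thing = the deposition; exhaustivity is violated.

6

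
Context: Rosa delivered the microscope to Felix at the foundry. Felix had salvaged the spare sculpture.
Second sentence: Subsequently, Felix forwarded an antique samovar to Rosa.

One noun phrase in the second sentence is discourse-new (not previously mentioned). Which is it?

an antique samovar

"Felix" and "Rosa" in the second sentence are given — already mentioned in the context.
"an antique samovar" has no antecedent in the context; it is discourse-new (the indefinite article also signals a new referent).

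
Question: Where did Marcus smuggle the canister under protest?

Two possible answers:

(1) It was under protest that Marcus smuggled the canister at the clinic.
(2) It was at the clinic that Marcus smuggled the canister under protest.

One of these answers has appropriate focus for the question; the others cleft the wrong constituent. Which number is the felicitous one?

2

The question word "where" targets the location.
Option (1) clefts "under protest" — the manner, not what was asked.
Option (2) clefts "at the clinic" — that matches what the question asks about.
So the congruent reply is (2).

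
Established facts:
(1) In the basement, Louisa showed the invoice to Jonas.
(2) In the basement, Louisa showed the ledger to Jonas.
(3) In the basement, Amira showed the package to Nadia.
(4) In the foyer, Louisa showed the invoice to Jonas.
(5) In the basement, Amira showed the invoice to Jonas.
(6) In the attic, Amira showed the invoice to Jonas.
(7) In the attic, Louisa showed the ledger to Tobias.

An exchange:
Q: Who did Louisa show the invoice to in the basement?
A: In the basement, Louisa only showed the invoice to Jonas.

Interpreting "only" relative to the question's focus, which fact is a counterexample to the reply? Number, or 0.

0

The question "Who did ... to ...?" targets the recipient, so in the reply the focus falls on "Jonas".
"Only" then excludes alternative recipients while the background — Louisa as agent and the invoice as thing and in the basement as setting — is held fixed.
No fact keeps Louisa as agent and the invoice as thing and in the basement as setting while changing the recipient; every other fact differs on something backgrounded. The reply stands.
(Fact (2) would refute a reading with focus on the thing — but that is not what the question asks.)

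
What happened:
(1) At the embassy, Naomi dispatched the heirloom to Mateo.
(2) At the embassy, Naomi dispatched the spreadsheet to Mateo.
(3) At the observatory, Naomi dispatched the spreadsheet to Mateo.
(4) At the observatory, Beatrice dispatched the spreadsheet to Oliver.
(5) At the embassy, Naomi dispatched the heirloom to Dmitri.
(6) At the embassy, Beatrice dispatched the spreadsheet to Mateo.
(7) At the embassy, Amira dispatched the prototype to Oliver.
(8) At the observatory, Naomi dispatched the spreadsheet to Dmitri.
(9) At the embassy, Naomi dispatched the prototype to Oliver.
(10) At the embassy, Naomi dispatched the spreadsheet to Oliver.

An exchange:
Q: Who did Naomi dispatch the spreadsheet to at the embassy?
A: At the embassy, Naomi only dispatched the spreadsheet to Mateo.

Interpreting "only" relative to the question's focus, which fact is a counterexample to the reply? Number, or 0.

10

The question "Who did ... to ...?" targets the recipient, so in the reply the focus falls on "Mateo".
"Only" then excludes alternative recipients while the background — agent = Naomi, thing = the spreadsheet, setting = at the embassy — is held fixed.
Fact (10) keeps agent = Naomi, thing = the spreadsheet, setting = at the embassy but has recipient = Oliver; that refutes the reply.
(Fact (3) would refute a reading with focus on the setting — but that is not what the question asks.)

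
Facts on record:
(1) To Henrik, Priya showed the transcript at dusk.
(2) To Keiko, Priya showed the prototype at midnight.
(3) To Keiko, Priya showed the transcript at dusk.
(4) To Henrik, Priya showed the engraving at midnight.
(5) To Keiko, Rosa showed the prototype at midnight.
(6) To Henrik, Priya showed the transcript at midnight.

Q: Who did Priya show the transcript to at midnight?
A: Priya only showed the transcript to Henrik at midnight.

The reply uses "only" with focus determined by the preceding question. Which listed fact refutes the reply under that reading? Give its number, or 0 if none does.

0

The question "Who did ... to ...?" targets the recipient, so in the reply the focus falls on "Henrik".
So "only" ranges over recipients; the rest (same agent, thing, setting (Priya / the transcript / at midnight)) is presupposed.
No listed fact shares that background with another recipient. Nothing contradicts the reply.
(Fact (1) would refute a reading with focus on the setting — but that is not what the question asks.)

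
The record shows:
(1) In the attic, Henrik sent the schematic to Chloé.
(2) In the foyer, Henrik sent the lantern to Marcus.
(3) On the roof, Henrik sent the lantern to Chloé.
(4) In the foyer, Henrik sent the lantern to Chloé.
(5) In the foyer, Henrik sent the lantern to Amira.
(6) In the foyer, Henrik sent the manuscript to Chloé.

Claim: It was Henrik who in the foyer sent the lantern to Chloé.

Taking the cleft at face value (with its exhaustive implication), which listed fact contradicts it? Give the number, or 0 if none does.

The cleft puts "Henrik" in focus and presupposes the open proposition with thing = the lantern, recipient = Chloé, setting = in the foyer.
Exhaustivity: Henrik is the only agent satisfying that background.
No listed fact matches the background with a different agent. Exhaustivity holds.

0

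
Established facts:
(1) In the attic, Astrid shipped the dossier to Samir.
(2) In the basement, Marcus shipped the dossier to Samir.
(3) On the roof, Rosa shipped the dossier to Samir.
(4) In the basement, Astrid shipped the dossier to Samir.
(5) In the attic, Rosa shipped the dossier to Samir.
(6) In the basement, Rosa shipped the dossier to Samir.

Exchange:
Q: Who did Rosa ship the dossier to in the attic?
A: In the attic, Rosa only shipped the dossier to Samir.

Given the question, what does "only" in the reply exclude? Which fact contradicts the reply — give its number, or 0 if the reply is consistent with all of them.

Answering "Who did ... to ...?" puts focus on the recipient — here, "Samir".
"Only" then excludes alternative recipients while the background — Rosa as agent and the dossier as thing and in the attic as setting — is held fixed.
No listed fact shares that background with another recipient. Nothing contradicts the reply.
(Fact (3) would refute a reading with focus on the setting — but that is not what the question asks.)

0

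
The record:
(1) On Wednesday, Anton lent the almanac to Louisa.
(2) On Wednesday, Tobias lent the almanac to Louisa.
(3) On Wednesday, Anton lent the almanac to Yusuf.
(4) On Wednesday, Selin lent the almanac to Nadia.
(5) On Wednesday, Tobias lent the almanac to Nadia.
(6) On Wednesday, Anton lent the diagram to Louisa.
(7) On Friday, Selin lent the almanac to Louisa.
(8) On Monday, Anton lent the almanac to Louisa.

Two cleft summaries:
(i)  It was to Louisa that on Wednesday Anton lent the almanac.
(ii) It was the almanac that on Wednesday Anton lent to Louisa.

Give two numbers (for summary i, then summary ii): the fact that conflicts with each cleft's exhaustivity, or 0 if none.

3, 6

(i): focus "Louisa". Looking for agent = Anton, thing = the almanac, setting = on Wednesday with some other recipient — fact (3) has Yusuf there. Refuted.
(ii): focus "the almanac". Looking for agent = Anton, recipient = Louisa, setting = on Wednesday with some other thing — fact (6) has the diagram there. Refuted.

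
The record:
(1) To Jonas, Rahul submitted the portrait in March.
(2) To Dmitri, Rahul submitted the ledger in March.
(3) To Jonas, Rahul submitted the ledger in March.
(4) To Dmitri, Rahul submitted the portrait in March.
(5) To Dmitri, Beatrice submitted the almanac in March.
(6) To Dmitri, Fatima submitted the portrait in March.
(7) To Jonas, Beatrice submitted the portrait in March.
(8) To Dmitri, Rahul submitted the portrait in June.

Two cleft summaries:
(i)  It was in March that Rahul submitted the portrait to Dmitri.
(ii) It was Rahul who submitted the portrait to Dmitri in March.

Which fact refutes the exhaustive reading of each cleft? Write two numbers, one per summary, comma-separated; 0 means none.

Summary (i) focuses "in March" (the setting); background same agent, thing, recipient (Rahul / the portrait / Dmitri). Fact (8) matches that background with setting = in June — refutes (i).
Summary (ii) focuses "Rahul" (the agent); background same thing, recipient, setting (the portrait / Dmitri / in March). Fact (6) matches that background with agent = Fatima — refutes (ii).

8, 6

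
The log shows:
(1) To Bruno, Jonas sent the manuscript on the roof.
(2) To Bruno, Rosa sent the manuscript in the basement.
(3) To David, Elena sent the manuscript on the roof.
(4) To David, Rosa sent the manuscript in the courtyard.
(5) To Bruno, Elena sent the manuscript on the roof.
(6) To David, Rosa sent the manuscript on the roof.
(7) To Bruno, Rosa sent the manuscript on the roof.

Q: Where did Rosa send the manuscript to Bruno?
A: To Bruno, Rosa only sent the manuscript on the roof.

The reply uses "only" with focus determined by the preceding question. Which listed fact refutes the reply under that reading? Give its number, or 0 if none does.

2

Answering "Where did ...?" puts focus on the setting — here, "on the roof".
"Only" then excludes alternative settings while the background — Rosa as agent and the manuscript as thing and Bruno as recipient — is held fixed.
Fact (2) keeps Rosa as agent and the manuscript as thing and Bruno as recipient but has setting = in the basement; that refutes the reply.
(Fact (6) would refute a reading with focus on the recipient — but that is not what the question asks.)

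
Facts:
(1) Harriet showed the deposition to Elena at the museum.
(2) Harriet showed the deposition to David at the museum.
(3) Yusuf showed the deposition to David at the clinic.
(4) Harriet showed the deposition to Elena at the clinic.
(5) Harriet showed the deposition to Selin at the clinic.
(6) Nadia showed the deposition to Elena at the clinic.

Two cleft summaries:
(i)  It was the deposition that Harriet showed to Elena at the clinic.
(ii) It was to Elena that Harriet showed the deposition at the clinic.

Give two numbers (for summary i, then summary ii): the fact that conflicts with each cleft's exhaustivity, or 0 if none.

0, 5

(i): focus "the deposition". No fact shares agent = Harriet, recipient = Elena, setting = at the clinic with a different thing. 0.
(ii): focus "Elena". Looking for agent = Harriet, thing = the deposition, setting = at the clinic with some other recipient — fact (5) has Selin there. Refuted.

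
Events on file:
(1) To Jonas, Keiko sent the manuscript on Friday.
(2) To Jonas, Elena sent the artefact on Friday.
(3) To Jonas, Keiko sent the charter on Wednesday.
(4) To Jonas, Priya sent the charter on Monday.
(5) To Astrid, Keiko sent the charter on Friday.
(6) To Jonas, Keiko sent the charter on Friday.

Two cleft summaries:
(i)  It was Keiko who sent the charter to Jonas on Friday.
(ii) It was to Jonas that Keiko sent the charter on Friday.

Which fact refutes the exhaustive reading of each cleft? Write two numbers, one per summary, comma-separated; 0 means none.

0, 5

(i): focus "Keiko". No fact shares the charter as thing and Jonas as recipient and on Friday as setting with a different agent. 0.
(ii): focus "Jonas". Looking for Keiko as agent and the charter as thing and on Friday as setting with some other recipient — fact (5) has Astrid there. Refuted.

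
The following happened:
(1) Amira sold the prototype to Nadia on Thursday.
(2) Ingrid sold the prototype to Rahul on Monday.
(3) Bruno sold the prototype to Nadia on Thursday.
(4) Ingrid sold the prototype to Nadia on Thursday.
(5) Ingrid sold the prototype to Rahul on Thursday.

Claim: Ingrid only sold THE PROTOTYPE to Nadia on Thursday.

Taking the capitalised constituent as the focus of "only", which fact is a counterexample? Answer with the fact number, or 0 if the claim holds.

The capitals mark "the prototype" as focus. So "only" rules out other things, with the rest (agent = Ingrid, recipient = Nadia, setting = on Thursday) as background.
Every other fact changes something in the background, not just the thing. Nothing refutes the claim.

0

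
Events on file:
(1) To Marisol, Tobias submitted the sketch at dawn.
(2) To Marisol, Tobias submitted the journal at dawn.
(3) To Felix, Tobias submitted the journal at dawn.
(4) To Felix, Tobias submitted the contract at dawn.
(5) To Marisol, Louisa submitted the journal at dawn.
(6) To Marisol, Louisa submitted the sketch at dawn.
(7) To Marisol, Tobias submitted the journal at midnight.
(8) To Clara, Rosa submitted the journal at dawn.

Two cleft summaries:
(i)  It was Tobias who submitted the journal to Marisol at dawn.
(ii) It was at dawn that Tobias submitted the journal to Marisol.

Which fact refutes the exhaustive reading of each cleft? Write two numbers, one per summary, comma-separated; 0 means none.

Summary (i) focuses "Tobias" (the agent); background the journal as thing and Marisol as recipient and at dawn as setting. Fact (5) matches that background with agent = Louisa — refutes (i).
Summary (ii) focuses "at dawn" (the setting); background Tobias as agent and the journal as thing and Marisol as recipient. Fact (7) matches that background with setting = at midnight — refutes (ii).

5, 7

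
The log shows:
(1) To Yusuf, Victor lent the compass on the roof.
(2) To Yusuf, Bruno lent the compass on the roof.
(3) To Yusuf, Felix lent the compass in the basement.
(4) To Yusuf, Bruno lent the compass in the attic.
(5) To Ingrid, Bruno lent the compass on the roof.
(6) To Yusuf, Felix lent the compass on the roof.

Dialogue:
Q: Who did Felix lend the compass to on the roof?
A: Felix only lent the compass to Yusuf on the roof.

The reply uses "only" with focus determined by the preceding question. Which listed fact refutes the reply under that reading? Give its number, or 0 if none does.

The question "Who did ... to ...?" targets the recipient, so in the reply the focus falls on "Yusuf".
"Only" then excludes alternative recipients while the background — agent = Felix, thing = the compass, setting = on the roof — is held fixed.
No listed fact shares that background with another recipient. Nothing contradicts the reply.
(Fact (3) would refute a reading with focus on the setting — but that is not what the question asks.)

0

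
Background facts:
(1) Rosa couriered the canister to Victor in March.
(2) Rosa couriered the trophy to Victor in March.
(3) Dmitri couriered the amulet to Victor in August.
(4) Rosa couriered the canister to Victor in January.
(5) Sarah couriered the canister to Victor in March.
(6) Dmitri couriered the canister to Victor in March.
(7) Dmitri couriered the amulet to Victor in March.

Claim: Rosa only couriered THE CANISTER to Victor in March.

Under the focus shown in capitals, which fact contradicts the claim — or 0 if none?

2

Focus (in capitals) is "the canister" — the thing. "Only" excludes alternative things while holding fixed agent = Rosa, recipient = Victor, setting = in March.
Fact (2) matches on agent = Rosa, recipient = Victor, setting = in March, but has thing = the trophy instead. That refutes the claim.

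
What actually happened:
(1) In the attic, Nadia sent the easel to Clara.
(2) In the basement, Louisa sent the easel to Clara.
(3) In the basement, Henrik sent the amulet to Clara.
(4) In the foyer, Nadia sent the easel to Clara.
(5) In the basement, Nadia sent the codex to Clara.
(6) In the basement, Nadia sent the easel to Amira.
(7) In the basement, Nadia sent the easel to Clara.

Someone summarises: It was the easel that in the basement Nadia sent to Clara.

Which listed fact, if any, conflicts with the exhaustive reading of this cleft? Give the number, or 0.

Focus of the cleft: "the easel" (the thing). Presupposed background: Nadia as agent and Clara as recipient and in the basement as setting.
Exhaustivity: the easel is the only thing satisfying that background.
But fact (5) also has Nadia as agent and Clara as recipient and in the basement as setting, with thing = the codex — so the exhaustive reading fails.

5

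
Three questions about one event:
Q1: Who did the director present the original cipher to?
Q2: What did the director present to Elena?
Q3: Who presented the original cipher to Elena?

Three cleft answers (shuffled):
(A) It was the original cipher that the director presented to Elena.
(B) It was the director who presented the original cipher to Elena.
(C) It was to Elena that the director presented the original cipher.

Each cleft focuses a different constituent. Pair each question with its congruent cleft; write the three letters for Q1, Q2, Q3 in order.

CAB

Q1 asks about the recipient; cleft (C) focuses "to Elena", which is the recipient — so Q1 → C.
Q2 asks about the direct object; cleft (A) focuses "the original cipher", which is the direct object — so Q2 → A.
Q3 asks about the subject (agent); cleft (B) focuses "the director", which is the subject (agent) — so Q3 → B.
Mapping: Q1→C, Q2→A, Q3→B.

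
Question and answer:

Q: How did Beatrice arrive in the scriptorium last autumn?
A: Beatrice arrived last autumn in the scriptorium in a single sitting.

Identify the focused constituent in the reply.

in a single sitting

The wh-word "how" asks about the manner.
In the answer, "Beatrice", "in the scriptorium" and "last autumn" are given — repeated from the question.
The constituent filling the manner gap is "in a single sitting"; that is the focus and would carry nuclear stress.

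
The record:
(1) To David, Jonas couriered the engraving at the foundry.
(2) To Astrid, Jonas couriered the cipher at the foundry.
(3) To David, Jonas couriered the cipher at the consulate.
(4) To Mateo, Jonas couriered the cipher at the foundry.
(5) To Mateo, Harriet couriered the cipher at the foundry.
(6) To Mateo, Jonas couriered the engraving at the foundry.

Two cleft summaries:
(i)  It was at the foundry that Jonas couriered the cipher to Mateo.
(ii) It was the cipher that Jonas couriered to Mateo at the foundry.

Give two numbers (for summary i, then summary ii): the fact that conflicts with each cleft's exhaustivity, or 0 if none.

0, 6

Summary (i) focuses "at the foundry" (the setting); background same agent, thing, recipient (Jonas / the cipher / Mateo). No fact matches that background with a different setting, so 0.
Summary (ii) focuses "the cipher" (the thing); background same agent, recipient, setting (Jonas / Mateo / at the foundry). Fact (6) matches that background with thing = the engraving — refutes (ii).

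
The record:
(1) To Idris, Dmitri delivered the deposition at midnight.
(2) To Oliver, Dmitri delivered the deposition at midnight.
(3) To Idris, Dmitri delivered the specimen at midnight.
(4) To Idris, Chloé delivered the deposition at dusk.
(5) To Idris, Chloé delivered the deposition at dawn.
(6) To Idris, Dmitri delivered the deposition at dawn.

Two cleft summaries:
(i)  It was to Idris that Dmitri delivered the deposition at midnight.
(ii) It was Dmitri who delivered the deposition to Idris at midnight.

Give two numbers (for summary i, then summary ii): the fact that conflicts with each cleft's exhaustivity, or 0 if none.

(i): focus "Idris". Looking for agent = Dmitri, thing = the deposition, setting = at midnight with some other recipient — fact (2) has Oliver there. Refuted.
(ii): focus "Dmitri". No fact shares thing = the deposition, recipient = Idris, setting = at midnight with a different agent. 0.

2, 0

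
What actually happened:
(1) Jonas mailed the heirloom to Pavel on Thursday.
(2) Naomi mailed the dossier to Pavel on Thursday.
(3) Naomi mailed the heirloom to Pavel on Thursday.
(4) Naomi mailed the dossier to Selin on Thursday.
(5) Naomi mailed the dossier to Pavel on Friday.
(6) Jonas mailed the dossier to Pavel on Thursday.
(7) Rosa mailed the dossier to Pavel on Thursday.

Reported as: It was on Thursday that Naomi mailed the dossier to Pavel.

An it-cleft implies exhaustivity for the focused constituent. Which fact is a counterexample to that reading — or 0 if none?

5

The cleft puts "on Thursday" in focus and presupposes the open proposition with Naomi as agent and the dossier as thing and Pavel as recipient.
The exhaustive reading says no other setting fits that background.
Fact (5) shares the background but with setting = on Friday; exhaustivity is violated.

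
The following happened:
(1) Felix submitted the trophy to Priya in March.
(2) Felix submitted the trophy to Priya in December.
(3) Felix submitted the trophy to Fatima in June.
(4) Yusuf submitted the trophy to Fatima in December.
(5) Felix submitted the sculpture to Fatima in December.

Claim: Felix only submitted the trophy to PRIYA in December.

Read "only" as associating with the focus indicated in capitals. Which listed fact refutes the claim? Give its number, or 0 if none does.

0

Focus (in capitals) is "Priya" — the recipient. "Only" excludes alternative recipients while holding fixed Felix as agent and the trophy as thing and in December as setting.
No fact matches Felix as agent and the trophy as thing and in December as setting with a different recipient — every other fact differs on at least one backgrounded slot. So no fact refutes it.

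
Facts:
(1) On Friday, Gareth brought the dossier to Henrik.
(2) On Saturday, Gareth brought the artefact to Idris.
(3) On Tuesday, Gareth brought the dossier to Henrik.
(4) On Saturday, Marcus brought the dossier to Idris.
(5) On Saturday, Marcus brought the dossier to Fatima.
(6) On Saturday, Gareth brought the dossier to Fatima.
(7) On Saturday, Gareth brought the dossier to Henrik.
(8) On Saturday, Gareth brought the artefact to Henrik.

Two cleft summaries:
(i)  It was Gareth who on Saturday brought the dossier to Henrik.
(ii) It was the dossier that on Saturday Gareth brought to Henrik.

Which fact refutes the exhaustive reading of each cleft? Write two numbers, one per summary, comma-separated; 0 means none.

(i): focus "Gareth". No fact shares same thing, recipient, setting (the dossier / Henrik / on Saturday) with a different agent. 0.
(ii): focus "the dossier". Looking for same agent, recipient, setting (Gareth / Henrik / on Saturday) with some other thing — fact (8) has the artefact there. Refuted.

0, 8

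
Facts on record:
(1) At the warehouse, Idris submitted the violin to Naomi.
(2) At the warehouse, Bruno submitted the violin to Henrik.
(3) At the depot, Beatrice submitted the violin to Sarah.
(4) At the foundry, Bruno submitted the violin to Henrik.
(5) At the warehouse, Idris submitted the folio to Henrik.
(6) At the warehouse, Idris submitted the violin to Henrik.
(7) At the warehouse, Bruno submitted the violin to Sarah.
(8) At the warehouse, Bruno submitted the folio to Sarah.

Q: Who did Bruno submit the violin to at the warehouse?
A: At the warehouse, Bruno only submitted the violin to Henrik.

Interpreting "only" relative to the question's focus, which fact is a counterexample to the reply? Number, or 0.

7

Answering "Who did ... to ...?" puts focus on the recipient — here, "Henrik".
So "only" ranges over recipients; the rest (same agent, thing, setting (Bruno / the violin / at the warehouse)) is presupposed.
Fact (7) keeps same agent, thing, setting (Bruno / the violin / at the warehouse) but has recipient = Sarah; that refutes the reply.
(Fact (4) would refute a reading with focus on the setting — but that is not what the question asks.)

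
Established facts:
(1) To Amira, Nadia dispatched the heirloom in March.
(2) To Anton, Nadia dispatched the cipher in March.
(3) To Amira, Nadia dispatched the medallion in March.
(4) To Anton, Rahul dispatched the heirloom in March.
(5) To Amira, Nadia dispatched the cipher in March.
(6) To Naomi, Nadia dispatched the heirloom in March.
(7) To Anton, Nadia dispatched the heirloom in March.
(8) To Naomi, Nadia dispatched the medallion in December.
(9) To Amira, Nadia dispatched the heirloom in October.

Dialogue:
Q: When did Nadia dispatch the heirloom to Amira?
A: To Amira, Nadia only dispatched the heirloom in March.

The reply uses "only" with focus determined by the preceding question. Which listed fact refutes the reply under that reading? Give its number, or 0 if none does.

9

Answering "When did ...?" puts focus on the setting — here, "in March".
"Only" then excludes alternative settings while the background — same agent, thing, recipient (Nadia / the heirloom / Amira) — is held fixed.
Fact (9) keeps same agent, thing, recipient (Nadia / the heirloom / Amira) but has setting = in October; that refutes the reply.
(Fact (6) would refute a reading with focus on the recipient — but that is not what the question asks.)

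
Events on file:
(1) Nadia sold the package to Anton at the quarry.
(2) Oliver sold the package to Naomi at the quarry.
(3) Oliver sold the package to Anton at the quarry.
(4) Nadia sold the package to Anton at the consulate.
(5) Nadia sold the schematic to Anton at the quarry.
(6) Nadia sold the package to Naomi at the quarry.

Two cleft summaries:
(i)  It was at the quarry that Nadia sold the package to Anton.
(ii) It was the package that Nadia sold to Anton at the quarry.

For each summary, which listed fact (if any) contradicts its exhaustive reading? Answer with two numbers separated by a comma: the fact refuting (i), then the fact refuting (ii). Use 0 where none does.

4, 5

Summary (i) focuses "at the quarry" (the setting); background agent = Nadia, thing = the package, recipient = Anton. Fact (4) matches that background with setting = at the consulate — refutes (i).
Summary (ii) focuses "the package" (the thing); background agent = Nadia, recipient = Anton, setting = at the quarry. Fact (5) matches that background with thing = the schematic — refutes (ii).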